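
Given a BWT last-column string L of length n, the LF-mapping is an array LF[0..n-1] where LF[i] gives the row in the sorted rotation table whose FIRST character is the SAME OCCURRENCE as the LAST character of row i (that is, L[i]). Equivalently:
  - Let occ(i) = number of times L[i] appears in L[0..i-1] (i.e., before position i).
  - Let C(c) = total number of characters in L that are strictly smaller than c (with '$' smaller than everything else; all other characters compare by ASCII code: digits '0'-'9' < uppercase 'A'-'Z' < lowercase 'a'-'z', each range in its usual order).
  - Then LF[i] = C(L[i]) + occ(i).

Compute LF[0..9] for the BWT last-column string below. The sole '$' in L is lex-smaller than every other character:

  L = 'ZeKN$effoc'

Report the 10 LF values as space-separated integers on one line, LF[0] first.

Char counts: '$':1, 'K':1, 'N':1, 'Z':1, 'c':1, 'e':2, 'f':2, 'o':1
C (first-col start): C('$')=0, C('K')=1, C('N')=2, C('Z')=3, C('c')=4, C('e')=5, C('f')=7, C('o')=9
L[0]='Z': occ=0, LF[0]=C('Z')+0=3+0=3
L[1]='e': occ=0, LF[1]=C('e')+0=5+0=5
L[2]='K': occ=0, LF[2]=C('K')+0=1+0=1
L[3]='N': occ=0, LF[3]=C('N')+0=2+0=2
L[4]='$': occ=0, LF[4]=C('$')+0=0+0=0
L[5]='e': occ=1, LF[5]=C('e')+1=5+1=6
L[6]='f': occ=0, LF[6]=C('f')+0=7+0=7
L[7]='f': occ=1, LF[7]=C('f')+1=7+1=8
L[8]='o': occ=0, LF[8]=C('o')+0=9+0=9
L[9]='c': occ=0, LF[9]=C('c')+0=4+0=4

Answer: 3 5 1 2 0 6 7 8 9 4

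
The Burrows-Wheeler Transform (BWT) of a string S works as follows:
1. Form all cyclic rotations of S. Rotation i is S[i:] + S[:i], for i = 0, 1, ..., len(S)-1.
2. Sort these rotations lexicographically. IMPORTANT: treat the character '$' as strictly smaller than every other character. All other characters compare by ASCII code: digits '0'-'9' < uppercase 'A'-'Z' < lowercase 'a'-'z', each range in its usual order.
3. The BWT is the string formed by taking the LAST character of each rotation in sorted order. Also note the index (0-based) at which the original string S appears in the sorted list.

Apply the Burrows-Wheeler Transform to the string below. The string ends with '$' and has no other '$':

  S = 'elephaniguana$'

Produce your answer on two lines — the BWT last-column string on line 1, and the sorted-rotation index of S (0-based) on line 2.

All 14 rotations (rotation i = S[i:]+S[:i]):
  rot[0] = elephaniguana$
  rot[1] = lephaniguana$e
  rot[2] = ephaniguana$el
  rot[3] = phaniguana$ele
  rot[4] = haniguana$elep
  rot[5] = aniguana$eleph
  rot[6] = niguana$elepha
  rot[7] = iguana$elephan
  rot[8] = guana$elephani
  rot[9] = uana$elephanig
  rot[10] = ana$elephanigu
  rot[11] = na$elephanigua
  rot[12] = a$elephaniguan
  rot[13] = $elephaniguana
Sorted (with $ < everything):
  sorted[0] = $elephaniguana  (last char: 'a')
  sorted[1] = a$elephaniguan  (last char: 'n')
  sorted[2] = ana$elephanigu  (last char: 'u')
  sorted[3] = aniguana$eleph  (last char: 'h')
  sorted[4] = elephaniguana$  (last char: '$')
  sorted[5] = ephaniguana$el  (last char: 'l')
  sorted[6] = guana$elephani  (last char: 'i')
  sorted[7] = haniguana$elep  (last char: 'p')
  sorted[8] = iguana$elephan  (last char: 'n')
  sorted[9] = lephaniguana$e  (last char: 'e')
  sorted[10] = na$elephanigua  (last char: 'a')
  sorted[11] = niguana$elepha  (last char: 'a')
  sorted[12] = phaniguana$ele  (last char: 'e')
  sorted[13] = uana$elephanig  (last char: 'g')
Last column: anuh$lipneaaeg
Original string S is at sorted index 4

Answer: anuh$lipneaaeg
4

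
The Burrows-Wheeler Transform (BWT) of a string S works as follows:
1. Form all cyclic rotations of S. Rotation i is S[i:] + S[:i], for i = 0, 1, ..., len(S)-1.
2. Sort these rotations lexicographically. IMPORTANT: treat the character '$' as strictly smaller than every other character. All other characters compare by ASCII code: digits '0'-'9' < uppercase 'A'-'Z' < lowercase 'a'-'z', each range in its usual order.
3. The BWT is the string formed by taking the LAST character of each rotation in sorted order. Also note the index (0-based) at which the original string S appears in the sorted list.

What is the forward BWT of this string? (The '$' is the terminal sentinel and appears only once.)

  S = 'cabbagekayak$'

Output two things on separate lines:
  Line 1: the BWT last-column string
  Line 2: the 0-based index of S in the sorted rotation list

All 13 rotations (rotation i = S[i:]+S[:i]):
  rot[0] = cabbagekayak$
  rot[1] = abbagekayak$c
  rot[2] = bbagekayak$ca
  rot[3] = bagekayak$cab
  rot[4] = agekayak$cabb
  rot[5] = gekayak$cabba
  rot[6] = ekayak$cabbag
  rot[7] = kayak$cabbage
  rot[8] = ayak$cabbagek
  rot[9] = yak$cabbageka
  rot[10] = ak$cabbagekay
  rot[11] = k$cabbagekaya
  rot[12] = $cabbagekayak
Sorted (with $ < everything):
  sorted[0] = $cabbagekayak  (last char: 'k')
  sorted[1] = abbagekayak$c  (last char: 'c')
  sorted[2] = agekayak$cabb  (last char: 'b')
  sorted[3] = ak$cabbagekay  (last char: 'y')
  sorted[4] = ayak$cabbagek  (last char: 'k')
  sorted[5] = bagekayak$cab  (last char: 'b')
  sorted[6] = bbagekayak$ca  (last char: 'a')
  sorted[7] = cabbagekayak$  (last char: '$')
  sorted[8] = ekayak$cabbag  (last char: 'g')
  sorted[9] = gekayak$cabba  (last char: 'a')
  sorted[10] = k$cabbagekaya  (last char: 'a')
  sorted[11] = kayak$cabbage  (last char: 'e')
  sorted[12] = yak$cabbageka  (last char: 'a')
Last column: kcbykba$gaaea
Original string S is at sorted index 7

Answer: kcbykba$gaaea
7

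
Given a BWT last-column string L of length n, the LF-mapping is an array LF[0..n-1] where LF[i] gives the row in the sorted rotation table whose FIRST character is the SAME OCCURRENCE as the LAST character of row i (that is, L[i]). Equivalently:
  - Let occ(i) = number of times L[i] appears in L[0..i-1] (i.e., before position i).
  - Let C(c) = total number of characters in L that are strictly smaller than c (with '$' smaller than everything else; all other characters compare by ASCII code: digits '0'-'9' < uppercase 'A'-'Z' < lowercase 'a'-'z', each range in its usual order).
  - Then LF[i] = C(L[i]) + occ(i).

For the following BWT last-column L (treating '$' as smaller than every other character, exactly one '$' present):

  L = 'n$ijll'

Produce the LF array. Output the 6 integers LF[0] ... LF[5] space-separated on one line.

Char counts: '$':1, 'i':1, 'j':1, 'l':2, 'n':1
C (first-col start): C('$')=0, C('i')=1, C('j')=2, C('l')=3, C('n')=5
L[0]='n': occ=0, LF[0]=C('n')+0=5+0=5
L[1]='$': occ=0, LF[1]=C('$')+0=0+0=0
L[2]='i': occ=0, LF[2]=C('i')+0=1+0=1
L[3]='j': occ=0, LF[3]=C('j')+0=2+0=2
L[4]='l': occ=0, LF[4]=C('l')+0=3+0=3
L[5]='l': occ=1, LF[5]=C('l')+1=3+1=4

Answer: 5 0 1 2 3 4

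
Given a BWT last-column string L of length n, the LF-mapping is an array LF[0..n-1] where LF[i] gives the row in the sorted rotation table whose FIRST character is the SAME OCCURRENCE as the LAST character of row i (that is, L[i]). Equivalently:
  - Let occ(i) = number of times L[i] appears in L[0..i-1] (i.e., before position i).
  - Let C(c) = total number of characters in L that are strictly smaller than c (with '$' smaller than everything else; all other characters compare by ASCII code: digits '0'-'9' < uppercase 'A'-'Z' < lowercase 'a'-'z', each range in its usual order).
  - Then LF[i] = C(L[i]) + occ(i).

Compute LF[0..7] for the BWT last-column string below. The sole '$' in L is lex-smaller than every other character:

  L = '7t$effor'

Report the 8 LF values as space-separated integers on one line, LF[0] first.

Char counts: '$':1, '7':1, 'e':1, 'f':2, 'o':1, 'r':1, 't':1
C (first-col start): C('$')=0, C('7')=1, C('e')=2, C('f')=3, C('o')=5, C('r')=6, C('t')=7
L[0]='7': occ=0, LF[0]=C('7')+0=1+0=1
L[1]='t': occ=0, LF[1]=C('t')+0=7+0=7
L[2]='$': occ=0, LF[2]=C('$')+0=0+0=0
L[3]='e': occ=0, LF[3]=C('e')+0=2+0=2
L[4]='f': occ=0, LF[4]=C('f')+0=3+0=3
L[5]='f': occ=1, LF[5]=C('f')+1=3+1=4
L[6]='o': occ=0, LF[6]=C('o')+0=5+0=5
L[7]='r': occ=0, LF[7]=C('r')+0=6+0=6

Answer: 1 7 0 2 3 4 5 6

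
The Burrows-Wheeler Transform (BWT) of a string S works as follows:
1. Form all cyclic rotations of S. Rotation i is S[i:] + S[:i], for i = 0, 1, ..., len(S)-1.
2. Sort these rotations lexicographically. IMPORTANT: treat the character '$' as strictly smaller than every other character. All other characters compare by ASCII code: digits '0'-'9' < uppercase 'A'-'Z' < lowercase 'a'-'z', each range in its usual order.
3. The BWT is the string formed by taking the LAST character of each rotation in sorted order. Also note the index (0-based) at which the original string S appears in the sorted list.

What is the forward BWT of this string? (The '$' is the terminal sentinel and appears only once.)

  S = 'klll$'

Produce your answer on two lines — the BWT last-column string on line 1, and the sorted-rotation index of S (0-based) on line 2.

All 5 rotations (rotation i = S[i:]+S[:i]):
  rot[0] = klll$
  rot[1] = lll$k
  rot[2] = ll$kl
  rot[3] = l$kll
  rot[4] = $klll
Sorted (with $ < everything):
  sorted[0] = $klll  (last char: 'l')
  sorted[1] = klll$  (last char: '$')
  sorted[2] = l$kll  (last char: 'l')
  sorted[3] = ll$kl  (last char: 'l')
  sorted[4] = lll$k  (last char: 'k')
Last column: l$llk
Original string S is at sorted index 1

Answer: l$llk
1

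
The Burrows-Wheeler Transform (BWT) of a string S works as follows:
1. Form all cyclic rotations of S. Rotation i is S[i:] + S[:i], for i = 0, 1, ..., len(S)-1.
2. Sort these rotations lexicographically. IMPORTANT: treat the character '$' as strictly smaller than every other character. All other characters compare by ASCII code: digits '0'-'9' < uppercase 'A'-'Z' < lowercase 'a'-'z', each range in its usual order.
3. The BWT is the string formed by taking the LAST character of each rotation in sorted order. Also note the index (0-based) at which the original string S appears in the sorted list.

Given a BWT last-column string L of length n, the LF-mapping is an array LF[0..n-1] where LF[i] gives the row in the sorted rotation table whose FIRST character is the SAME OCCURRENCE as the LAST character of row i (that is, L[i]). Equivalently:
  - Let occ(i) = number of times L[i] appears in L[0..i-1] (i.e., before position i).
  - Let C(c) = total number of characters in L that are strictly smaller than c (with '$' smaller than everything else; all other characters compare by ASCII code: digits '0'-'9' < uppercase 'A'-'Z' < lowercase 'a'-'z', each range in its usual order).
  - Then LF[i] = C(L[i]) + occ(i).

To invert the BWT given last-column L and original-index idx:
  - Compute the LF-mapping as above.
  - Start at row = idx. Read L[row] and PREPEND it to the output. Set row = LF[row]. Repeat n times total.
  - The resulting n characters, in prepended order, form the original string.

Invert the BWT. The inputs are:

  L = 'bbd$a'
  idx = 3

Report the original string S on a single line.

LF mapping: 2 3 4 0 1
Walk LF starting at row 3, prepending L[row]:
  step 1: row=3, L[3]='$', prepend. Next row=LF[3]=0
  step 2: row=0, L[0]='b', prepend. Next row=LF[0]=2
  step 3: row=2, L[2]='d', prepend. Next row=LF[2]=4
  step 4: row=4, L[4]='a', prepend. Next row=LF[4]=1
  step 5: row=1, L[1]='b', prepend. Next row=LF[1]=3
Reversed output: badb$

Answer: badb$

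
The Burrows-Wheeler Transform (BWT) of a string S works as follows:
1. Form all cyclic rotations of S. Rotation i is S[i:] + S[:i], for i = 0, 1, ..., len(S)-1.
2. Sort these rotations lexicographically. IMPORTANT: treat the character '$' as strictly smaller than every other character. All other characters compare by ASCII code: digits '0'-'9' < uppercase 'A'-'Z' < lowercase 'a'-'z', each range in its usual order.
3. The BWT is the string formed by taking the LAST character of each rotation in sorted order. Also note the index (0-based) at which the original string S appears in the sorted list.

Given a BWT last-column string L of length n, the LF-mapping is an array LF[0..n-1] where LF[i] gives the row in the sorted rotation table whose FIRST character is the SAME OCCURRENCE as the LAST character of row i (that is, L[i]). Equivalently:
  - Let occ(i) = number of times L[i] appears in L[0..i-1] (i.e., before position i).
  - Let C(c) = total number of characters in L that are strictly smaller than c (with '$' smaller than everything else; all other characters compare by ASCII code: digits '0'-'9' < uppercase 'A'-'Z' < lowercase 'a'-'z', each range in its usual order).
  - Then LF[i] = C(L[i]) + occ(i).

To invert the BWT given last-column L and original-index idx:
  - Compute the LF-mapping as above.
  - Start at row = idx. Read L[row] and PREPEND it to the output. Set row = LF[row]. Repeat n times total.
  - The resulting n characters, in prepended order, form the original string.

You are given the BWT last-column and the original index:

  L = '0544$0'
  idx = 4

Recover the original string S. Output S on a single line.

LF mapping: 1 5 3 4 0 2
Walk LF starting at row 4, prepending L[row]:
  step 1: row=4, L[4]='$', prepend. Next row=LF[4]=0
  step 2: row=0, L[0]='0', prepend. Next row=LF[0]=1
  step 3: row=1, L[1]='5', prepend. Next row=LF[1]=5
  step 4: row=5, L[5]='0', prepend. Next row=LF[5]=2
  step 5: row=2, L[2]='4', prepend. Next row=LF[2]=3
  step 6: row=3, L[3]='4', prepend. Next row=LF[3]=4
Reversed output: 44050$

Answer: 44050$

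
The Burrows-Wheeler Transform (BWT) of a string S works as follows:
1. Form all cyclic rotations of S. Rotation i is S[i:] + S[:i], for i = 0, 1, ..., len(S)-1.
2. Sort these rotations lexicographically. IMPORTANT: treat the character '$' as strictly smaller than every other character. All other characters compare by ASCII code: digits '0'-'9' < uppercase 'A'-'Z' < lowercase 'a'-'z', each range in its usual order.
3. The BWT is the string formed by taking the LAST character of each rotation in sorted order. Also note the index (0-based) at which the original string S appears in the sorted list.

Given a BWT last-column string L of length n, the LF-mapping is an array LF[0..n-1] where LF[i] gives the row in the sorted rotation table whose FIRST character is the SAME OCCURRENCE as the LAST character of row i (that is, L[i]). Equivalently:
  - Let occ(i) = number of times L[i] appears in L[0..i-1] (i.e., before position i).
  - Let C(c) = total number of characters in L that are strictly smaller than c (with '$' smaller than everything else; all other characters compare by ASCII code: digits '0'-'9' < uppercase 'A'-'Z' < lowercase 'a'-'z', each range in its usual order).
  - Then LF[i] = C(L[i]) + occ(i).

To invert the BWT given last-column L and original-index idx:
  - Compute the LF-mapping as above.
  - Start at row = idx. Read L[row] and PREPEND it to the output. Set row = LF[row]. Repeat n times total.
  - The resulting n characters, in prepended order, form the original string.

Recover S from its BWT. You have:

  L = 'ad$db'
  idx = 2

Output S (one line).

Answer: bdda$

Derivation:
LF mapping: 1 3 0 4 2
Walk LF starting at row 2, prepending L[row]:
  step 1: row=2, L[2]='$', prepend. Next row=LF[2]=0
  step 2: row=0, L[0]='a', prepend. Next row=LF[0]=1
  step 3: row=1, L[1]='d', prepend. Next row=LF[1]=3
  step 4: row=3, L[3]='d', prepend. Next row=LF[3]=4
  step 5: row=4, L[4]='b', prepend. Next row=LF[4]=2
Reversed output: bdda$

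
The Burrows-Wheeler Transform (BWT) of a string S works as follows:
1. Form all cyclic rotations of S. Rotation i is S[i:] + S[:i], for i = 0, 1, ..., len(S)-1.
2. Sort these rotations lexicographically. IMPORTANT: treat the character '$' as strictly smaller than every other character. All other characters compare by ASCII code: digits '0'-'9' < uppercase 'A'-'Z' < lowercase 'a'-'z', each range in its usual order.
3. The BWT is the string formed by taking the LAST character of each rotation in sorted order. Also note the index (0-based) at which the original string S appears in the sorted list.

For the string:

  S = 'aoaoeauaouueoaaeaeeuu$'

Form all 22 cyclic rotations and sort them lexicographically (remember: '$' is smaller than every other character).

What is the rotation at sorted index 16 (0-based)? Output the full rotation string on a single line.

Answer: ouueoaaeaeeuu$aoaoeaua

Derivation:
All 22 rotations (rotation i = S[i:]+S[:i]):
  rot[0] = aoaoeauaouueoaaeaeeuu$
  rot[1] = oaoeauaouueoaaeaeeuu$a
  rot[2] = aoeauaouueoaaeaeeuu$ao
  rot[3] = oeauaouueoaaeaeeuu$aoa
  rot[4] = eauaouueoaaeaeeuu$aoao
  rot[5] = auaouueoaaeaeeuu$aoaoe
  rot[6] = uaouueoaaeaeeuu$aoaoea
  rot[7] = aouueoaaeaeeuu$aoaoeau
  rot[8] = ouueoaaeaeeuu$aoaoeaua
  rot[9] = uueoaaeaeeuu$aoaoeauao
  rot[10] = ueoaaeaeeuu$aoaoeauaou
  rot[11] = eoaaeaeeuu$aoaoeauaouu
  rot[12] = oaaeaeeuu$aoaoeauaouue
  rot[13] = aaeaeeuu$aoaoeauaouueo
  rot[14] = aeaeeuu$aoaoeauaouueoa
  rot[15] = eaeeuu$aoaoeauaouueoaa
  rot[16] = aeeuu$aoaoeauaouueoaae
  rot[17] = eeuu$aoaoeauaouueoaaea
  rot[18] = euu$aoaoeauaouueoaaeae
  rot[19] = uu$aoaoeauaouueoaaeaee
  rot[20] = u$aoaoeauaouueoaaeaeeu
  rot[21] = $aoaoeauaouueoaaeaeeuu
Sorted (with $ < everything):
  sorted[0] = $aoaoeauaouueoaaeaeeuu
  sorted[1] = aaeaeeuu$aoaoeauaouueo
  sorted[2] = aeaeeuu$aoaoeauaouueoa
  sorted[3] = aeeuu$aoaoeauaouueoaae
  sorted[4] = aoaoeauaouueoaaeaeeuu$
  sorted[5] = aoeauaouueoaaeaeeuu$ao
  sorted[6] = aouueoaaeaeeuu$aoaoeau
  sorted[7] = auaouueoaaeaeeuu$aoaoe
  sorted[8] = eaeeuu$aoaoeauaouueoaa
  sorted[9] = eauaouueoaaeaeeuu$aoao
  sorted[10] = eeuu$aoaoeauaouueoaaea
  sorted[11] = eoaaeaeeuu$aoaoeauaouu
  sorted[12] = euu$aoaoeauaouueoaaeae
  sorted[13] = oaaeaeeuu$aoaoeauaouue
  sorted[14] = oaoeauaouueoaaeaeeuu$a
  sorted[15] = oeauaouueoaaeaeeuu$aoa
  sorted[16] = ouueoaaeaeeuu$aoaoeaua
  sorted[17] = u$aoaoeauaouueoaaeaeeu
  sorted[18] = uaouueoaaeaeeuu$aoaoea
  sorted[19] = ueoaaeaeeuu$aoaoeauaou
  sorted[20] = uu$aoaoeauaouueoaaeaee
  sorted[21] = uueoaaeaeeuu$aoaoeauao
sorted[16] = ouueoaaeaeeuu$aoaoeaua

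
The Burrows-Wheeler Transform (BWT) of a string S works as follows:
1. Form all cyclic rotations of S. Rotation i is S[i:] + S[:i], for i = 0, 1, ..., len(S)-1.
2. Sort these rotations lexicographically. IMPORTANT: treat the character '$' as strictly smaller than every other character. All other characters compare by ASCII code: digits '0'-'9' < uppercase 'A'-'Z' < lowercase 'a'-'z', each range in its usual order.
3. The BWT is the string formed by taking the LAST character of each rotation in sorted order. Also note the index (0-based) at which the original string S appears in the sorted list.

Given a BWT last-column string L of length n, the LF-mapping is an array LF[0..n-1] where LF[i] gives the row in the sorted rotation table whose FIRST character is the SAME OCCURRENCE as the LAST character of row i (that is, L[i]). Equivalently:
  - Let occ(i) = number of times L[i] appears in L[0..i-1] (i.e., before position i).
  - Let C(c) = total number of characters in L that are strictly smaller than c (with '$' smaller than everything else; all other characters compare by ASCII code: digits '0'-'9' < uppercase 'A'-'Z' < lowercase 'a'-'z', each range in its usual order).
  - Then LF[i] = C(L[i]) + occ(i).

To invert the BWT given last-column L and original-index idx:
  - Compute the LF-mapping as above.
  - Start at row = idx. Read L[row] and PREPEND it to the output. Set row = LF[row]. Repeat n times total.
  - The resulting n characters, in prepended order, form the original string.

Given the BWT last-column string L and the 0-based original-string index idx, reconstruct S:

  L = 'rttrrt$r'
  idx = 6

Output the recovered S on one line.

Answer: trrrttr$

Derivation:
LF mapping: 1 5 6 2 3 7 0 4
Walk LF starting at row 6, prepending L[row]:
  step 1: row=6, L[6]='$', prepend. Next row=LF[6]=0
  step 2: row=0, L[0]='r', prepend. Next row=LF[0]=1
  step 3: row=1, L[1]='t', prepend. Next row=LF[1]=5
  step 4: row=5, L[5]='t', prepend. Next row=LF[5]=7
  step 5: row=7, L[7]='r', prepend. Next row=LF[7]=4
  step 6: row=4, L[4]='r', prepend. Next row=LF[4]=3
  step 7: row=3, L[3]='r', prepend. Next row=LF[3]=2
  step 8: row=2, L[2]='t', prepend. Next row=LF[2]=6
Reversed output: trrrttr$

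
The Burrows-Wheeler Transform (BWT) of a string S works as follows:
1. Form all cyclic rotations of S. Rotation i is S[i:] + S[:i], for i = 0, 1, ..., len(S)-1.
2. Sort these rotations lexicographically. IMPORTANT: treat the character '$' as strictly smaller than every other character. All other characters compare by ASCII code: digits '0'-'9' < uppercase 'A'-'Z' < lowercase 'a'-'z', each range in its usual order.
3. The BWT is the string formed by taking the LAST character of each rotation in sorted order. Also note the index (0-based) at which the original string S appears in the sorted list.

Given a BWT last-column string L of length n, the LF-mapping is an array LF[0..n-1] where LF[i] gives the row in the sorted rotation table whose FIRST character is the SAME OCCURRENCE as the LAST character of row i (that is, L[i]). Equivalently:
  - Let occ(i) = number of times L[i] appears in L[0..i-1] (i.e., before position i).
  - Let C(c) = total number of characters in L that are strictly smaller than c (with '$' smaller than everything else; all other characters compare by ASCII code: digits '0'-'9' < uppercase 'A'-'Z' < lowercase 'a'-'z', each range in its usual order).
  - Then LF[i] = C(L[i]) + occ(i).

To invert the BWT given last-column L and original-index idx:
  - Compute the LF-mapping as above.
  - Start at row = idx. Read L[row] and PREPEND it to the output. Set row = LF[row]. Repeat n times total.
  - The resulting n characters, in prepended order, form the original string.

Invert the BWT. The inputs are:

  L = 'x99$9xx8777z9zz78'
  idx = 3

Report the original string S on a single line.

LF mapping: 11 7 8 0 9 12 13 5 1 2 3 14 10 15 16 4 6
Walk LF starting at row 3, prepending L[row]:
  step 1: row=3, L[3]='$', prepend. Next row=LF[3]=0
  step 2: row=0, L[0]='x', prepend. Next row=LF[0]=11
  step 3: row=11, L[11]='z', prepend. Next row=LF[11]=14
  step 4: row=14, L[14]='z', prepend. Next row=LF[14]=16
  step 5: row=16, L[16]='8', prepend. Next row=LF[16]=6
  step 6: row=6, L[6]='x', prepend. Next row=LF[6]=13
  step 7: row=13, L[13]='z', prepend. Next row=LF[13]=15
  step 8: row=15, L[15]='7', prepend. Next row=LF[15]=4
  step 9: row=4, L[4]='9', prepend. Next row=LF[4]=9
  step 10: row=9, L[9]='7', prepend. Next row=LF[9]=2
  step 11: row=2, L[2]='9', prepend. Next row=LF[2]=8
  step 12: row=8, L[8]='7', prepend. Next row=LF[8]=1
  step 13: row=1, L[1]='9', prepend. Next row=LF[1]=7
  step 14: row=7, L[7]='8', prepend. Next row=LF[7]=5
  step 15: row=5, L[5]='x', prepend. Next row=LF[5]=12
  step 16: row=12, L[12]='9', prepend. Next row=LF[12]=10
  step 17: row=10, L[10]='7', prepend. Next row=LF[10]=3
Reversed output: 79x8979797zx8zzx$

Answer: 79x8979797zx8zzx$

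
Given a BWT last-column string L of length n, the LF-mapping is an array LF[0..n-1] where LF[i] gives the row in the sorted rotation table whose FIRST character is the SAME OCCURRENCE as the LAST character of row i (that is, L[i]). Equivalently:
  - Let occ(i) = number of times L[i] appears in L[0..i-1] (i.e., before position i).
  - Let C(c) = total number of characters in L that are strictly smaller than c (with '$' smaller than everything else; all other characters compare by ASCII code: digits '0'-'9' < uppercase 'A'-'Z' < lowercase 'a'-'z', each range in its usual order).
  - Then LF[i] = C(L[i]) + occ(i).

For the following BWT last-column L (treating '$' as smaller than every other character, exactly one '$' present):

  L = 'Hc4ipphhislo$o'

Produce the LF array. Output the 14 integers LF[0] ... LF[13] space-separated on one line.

Answer: 2 3 1 6 11 12 4 5 7 13 8 9 0 10

Derivation:
Char counts: '$':1, '4':1, 'H':1, 'c':1, 'h':2, 'i':2, 'l':1, 'o':2, 'p':2, 's':1
C (first-col start): C('$')=0, C('4')=1, C('H')=2, C('c')=3, C('h')=4, C('i')=6, C('l')=8, C('o')=9, C('p')=11, C('s')=13
L[0]='H': occ=0, LF[0]=C('H')+0=2+0=2
L[1]='c': occ=0, LF[1]=C('c')+0=3+0=3
L[2]='4': occ=0, LF[2]=C('4')+0=1+0=1
L[3]='i': occ=0, LF[3]=C('i')+0=6+0=6
L[4]='p': occ=0, LF[4]=C('p')+0=11+0=11
L[5]='p': occ=1, LF[5]=C('p')+1=11+1=12
L[6]='h': occ=0, LF[6]=C('h')+0=4+0=4
L[7]='h': occ=1, LF[7]=C('h')+1=4+1=5
L[8]='i': occ=1, LF[8]=C('i')+1=6+1=7
L[9]='s': occ=0, LF[9]=C('s')+0=13+0=13
L[10]='l': occ=0, LF[10]=C('l')+0=8+0=8
L[11]='o': occ=0, LF[11]=C('o')+0=9+0=9
L[12]='$': occ=0, LF[12]=C('$')+0=0+0=0
L[13]='o': occ=1, LF[13]=C('o')+1=9+1=10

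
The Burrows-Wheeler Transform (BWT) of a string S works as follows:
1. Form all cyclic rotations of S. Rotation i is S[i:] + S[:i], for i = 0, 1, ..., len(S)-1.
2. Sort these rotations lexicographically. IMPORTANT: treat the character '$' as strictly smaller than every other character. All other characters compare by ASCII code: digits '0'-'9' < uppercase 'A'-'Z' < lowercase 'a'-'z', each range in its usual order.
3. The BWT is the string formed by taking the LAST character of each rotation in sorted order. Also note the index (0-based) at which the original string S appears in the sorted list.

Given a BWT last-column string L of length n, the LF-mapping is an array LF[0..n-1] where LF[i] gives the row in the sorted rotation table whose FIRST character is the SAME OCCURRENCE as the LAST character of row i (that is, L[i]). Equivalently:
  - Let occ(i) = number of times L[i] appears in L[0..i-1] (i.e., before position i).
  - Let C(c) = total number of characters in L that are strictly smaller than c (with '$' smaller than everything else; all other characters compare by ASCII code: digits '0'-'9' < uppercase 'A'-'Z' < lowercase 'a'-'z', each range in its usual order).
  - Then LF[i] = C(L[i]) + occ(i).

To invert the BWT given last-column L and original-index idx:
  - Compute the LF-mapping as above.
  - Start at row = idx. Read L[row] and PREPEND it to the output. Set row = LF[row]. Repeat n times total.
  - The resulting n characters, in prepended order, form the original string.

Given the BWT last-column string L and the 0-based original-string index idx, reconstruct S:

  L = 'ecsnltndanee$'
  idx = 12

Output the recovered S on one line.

LF mapping: 4 2 11 8 7 12 9 3 1 10 5 6 0
Walk LF starting at row 12, prepending L[row]:
  step 1: row=12, L[12]='$', prepend. Next row=LF[12]=0
  step 2: row=0, L[0]='e', prepend. Next row=LF[0]=4
  step 3: row=4, L[4]='l', prepend. Next row=LF[4]=7
  step 4: row=7, L[7]='d', prepend. Next row=LF[7]=3
  step 5: row=3, L[3]='n', prepend. Next row=LF[3]=8
  step 6: row=8, L[8]='a', prepend. Next row=LF[8]=1
  step 7: row=1, L[1]='c', prepend. Next row=LF[1]=2
  step 8: row=2, L[2]='s', prepend. Next row=LF[2]=11
  step 9: row=11, L[11]='e', prepend. Next row=LF[11]=6
  step 10: row=6, L[6]='n', prepend. Next row=LF[6]=9
  step 11: row=9, L[9]='n', prepend. Next row=LF[9]=10
  step 12: row=10, L[10]='e', prepend. Next row=LF[10]=5
  step 13: row=5, L[5]='t', prepend. Next row=LF[5]=12
Reversed output: tennescandle$

Answer: tennescandle$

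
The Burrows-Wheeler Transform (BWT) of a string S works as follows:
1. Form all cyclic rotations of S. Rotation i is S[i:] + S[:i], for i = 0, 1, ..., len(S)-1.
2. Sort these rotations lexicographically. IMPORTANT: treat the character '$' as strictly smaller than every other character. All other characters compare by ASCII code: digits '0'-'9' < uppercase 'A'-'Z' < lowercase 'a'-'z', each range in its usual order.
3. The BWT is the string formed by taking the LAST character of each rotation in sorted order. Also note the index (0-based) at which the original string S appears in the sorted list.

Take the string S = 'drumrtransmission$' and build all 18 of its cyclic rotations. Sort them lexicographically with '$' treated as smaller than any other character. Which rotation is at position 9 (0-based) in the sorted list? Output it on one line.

All 18 rotations (rotation i = S[i:]+S[:i]):
  rot[0] = drumrtransmission$
  rot[1] = rumrtransmission$d
  rot[2] = umrtransmission$dr
  rot[3] = mrtransmission$dru
  rot[4] = rtransmission$drum
  rot[5] = transmission$drumr
  rot[6] = ransmission$drumrt
  rot[7] = ansmission$drumrtr
  rot[8] = nsmission$drumrtra
  rot[9] = smission$drumrtran
  rot[10] = mission$drumrtrans
  rot[11] = ission$drumrtransm
  rot[12] = ssion$drumrtransmi
  rot[13] = sion$drumrtransmis
  rot[14] = ion$drumrtransmiss
  rot[15] = on$drumrtransmissi
  rot[16] = n$drumrtransmissio
  rot[17] = $drumrtransmission
Sorted (with $ < everything):
  sorted[0] = $drumrtransmission
  sorted[1] = ansmission$drumrtr
  sorted[2] = drumrtransmission$
  sorted[3] = ion$drumrtransmiss
  sorted[4] = ission$drumrtransm
  sorted[5] = mission$drumrtrans
  sorted[6] = mrtransmission$dru
  sorted[7] = n$drumrtransmissio
  sorted[8] = nsmission$drumrtra
  sorted[9] = on$drumrtransmissi
  sorted[10] = ransmission$drumrt
  sorted[11] = rtransmission$drum
  sorted[12] = rumrtransmission$d
  sorted[13] = sion$drumrtransmis
  sorted[14] = smission$drumrtran
  sorted[15] = ssion$drumrtransmi
  sorted[16] = transmission$drumr
  sorted[17] = umrtransmission$dr
sorted[9] = on$drumrtransmissi

Answer: on$drumrtransmissi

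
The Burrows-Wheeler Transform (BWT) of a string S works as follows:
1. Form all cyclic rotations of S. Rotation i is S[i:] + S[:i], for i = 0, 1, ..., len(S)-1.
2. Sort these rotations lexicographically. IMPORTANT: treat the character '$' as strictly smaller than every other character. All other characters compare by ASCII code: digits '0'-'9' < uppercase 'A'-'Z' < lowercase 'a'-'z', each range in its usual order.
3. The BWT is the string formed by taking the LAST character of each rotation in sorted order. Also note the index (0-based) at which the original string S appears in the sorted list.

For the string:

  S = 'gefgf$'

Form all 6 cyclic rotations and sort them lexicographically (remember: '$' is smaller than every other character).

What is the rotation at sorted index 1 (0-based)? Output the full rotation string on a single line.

Answer: efgf$g

Derivation:
All 6 rotations (rotation i = S[i:]+S[:i]):
  rot[0] = gefgf$
  rot[1] = efgf$g
  rot[2] = fgf$ge
  rot[3] = gf$gef
  rot[4] = f$gefg
  rot[5] = $gefgf
Sorted (with $ < everything):
  sorted[0] = $gefgf
  sorted[1] = efgf$g
  sorted[2] = f$gefg
  sorted[3] = fgf$ge
  sorted[4] = gefgf$
  sorted[5] = gf$gef
sorted[1] = efgf$g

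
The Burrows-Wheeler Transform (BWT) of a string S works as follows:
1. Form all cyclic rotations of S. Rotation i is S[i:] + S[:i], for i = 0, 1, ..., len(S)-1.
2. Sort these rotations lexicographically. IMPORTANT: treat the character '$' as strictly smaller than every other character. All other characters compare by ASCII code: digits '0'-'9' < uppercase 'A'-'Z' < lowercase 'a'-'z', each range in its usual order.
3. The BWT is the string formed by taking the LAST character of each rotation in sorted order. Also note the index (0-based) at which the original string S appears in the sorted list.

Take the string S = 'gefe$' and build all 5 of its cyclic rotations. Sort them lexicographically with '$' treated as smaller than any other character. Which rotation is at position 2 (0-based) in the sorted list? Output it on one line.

All 5 rotations (rotation i = S[i:]+S[:i]):
  rot[0] = gefe$
  rot[1] = efe$g
  rot[2] = fe$ge
  rot[3] = e$gef
  rot[4] = $gefe
Sorted (with $ < everything):
  sorted[0] = $gefe
  sorted[1] = e$gef
  sorted[2] = efe$g
  sorted[3] = fe$ge
  sorted[4] = gefe$
sorted[2] = efe$g

Answer: efe$g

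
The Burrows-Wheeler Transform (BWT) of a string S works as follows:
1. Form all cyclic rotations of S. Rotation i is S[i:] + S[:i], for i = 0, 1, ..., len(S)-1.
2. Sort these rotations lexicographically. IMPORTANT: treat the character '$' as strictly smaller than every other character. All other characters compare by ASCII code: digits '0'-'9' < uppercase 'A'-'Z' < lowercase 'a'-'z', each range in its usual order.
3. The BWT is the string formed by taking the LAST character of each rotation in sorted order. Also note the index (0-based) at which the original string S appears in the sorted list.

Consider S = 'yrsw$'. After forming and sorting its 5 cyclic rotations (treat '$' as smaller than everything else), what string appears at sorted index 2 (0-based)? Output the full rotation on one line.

All 5 rotations (rotation i = S[i:]+S[:i]):
  rot[0] = yrsw$
  rot[1] = rsw$y
  rot[2] = sw$yr
  rot[3] = w$yrs
  rot[4] = $yrsw
Sorted (with $ < everything):
  sorted[0] = $yrsw
  sorted[1] = rsw$y
  sorted[2] = sw$yr
  sorted[3] = w$yrs
  sorted[4] = yrsw$
sorted[2] = sw$yr

Answer: sw$yr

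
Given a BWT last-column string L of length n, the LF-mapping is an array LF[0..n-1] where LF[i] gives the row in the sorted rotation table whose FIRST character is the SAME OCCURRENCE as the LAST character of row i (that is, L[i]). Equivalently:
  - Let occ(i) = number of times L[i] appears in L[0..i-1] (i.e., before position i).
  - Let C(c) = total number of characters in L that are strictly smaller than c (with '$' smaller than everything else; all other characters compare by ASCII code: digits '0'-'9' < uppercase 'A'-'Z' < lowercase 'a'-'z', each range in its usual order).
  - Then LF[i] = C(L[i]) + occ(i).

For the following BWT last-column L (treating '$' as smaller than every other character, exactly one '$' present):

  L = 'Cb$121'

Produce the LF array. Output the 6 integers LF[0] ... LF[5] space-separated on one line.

Char counts: '$':1, '1':2, '2':1, 'C':1, 'b':1
C (first-col start): C('$')=0, C('1')=1, C('2')=3, C('C')=4, C('b')=5
L[0]='C': occ=0, LF[0]=C('C')+0=4+0=4
L[1]='b': occ=0, LF[1]=C('b')+0=5+0=5
L[2]='$': occ=0, LF[2]=C('$')+0=0+0=0
L[3]='1': occ=0, LF[3]=C('1')+0=1+0=1
L[4]='2': occ=0, LF[4]=C('2')+0=3+0=3
L[5]='1': occ=1, LF[5]=C('1')+1=1+1=2

Answer: 4 5 0 1 3 2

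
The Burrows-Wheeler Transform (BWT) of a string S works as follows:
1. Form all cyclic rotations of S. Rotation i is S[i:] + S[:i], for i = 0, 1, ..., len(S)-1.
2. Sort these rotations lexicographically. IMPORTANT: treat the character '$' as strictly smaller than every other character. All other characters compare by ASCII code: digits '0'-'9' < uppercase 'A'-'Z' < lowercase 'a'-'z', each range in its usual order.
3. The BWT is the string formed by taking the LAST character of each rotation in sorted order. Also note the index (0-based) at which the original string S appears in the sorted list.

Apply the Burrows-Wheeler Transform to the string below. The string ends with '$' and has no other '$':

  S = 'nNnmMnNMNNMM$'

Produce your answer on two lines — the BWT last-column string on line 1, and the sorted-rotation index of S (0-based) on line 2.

All 13 rotations (rotation i = S[i:]+S[:i]):
  rot[0] = nNnmMnNMNNMM$
  rot[1] = NnmMnNMNNMM$n
  rot[2] = nmMnNMNNMM$nN
  rot[3] = mMnNMNNMM$nNn
  rot[4] = MnNMNNMM$nNnm
  rot[5] = nNMNNMM$nNnmM
  rot[6] = NMNNMM$nNnmMn
  rot[7] = MNNMM$nNnmMnN
  rot[8] = NNMM$nNnmMnNM
  rot[9] = NMM$nNnmMnNMN
  rot[10] = MM$nNnmMnNMNN
  rot[11] = M$nNnmMnNMNNM
  rot[12] = $nNnmMnNMNNMM
Sorted (with $ < everything):
  sorted[0] = $nNnmMnNMNNMM  (last char: 'M')
  sorted[1] = M$nNnmMnNMNNM  (last char: 'M')
  sorted[2] = MM$nNnmMnNMNN  (last char: 'N')
  sorted[3] = MNNMM$nNnmMnN  (last char: 'N')
  sorted[4] = MnNMNNMM$nNnm  (last char: 'm')
  sorted[5] = NMM$nNnmMnNMN  (last char: 'N')
  sorted[6] = NMNNMM$nNnmMn  (last char: 'n')
  sorted[7] = NNMM$nNnmMnNM  (last char: 'M')
  sorted[8] = NnmMnNMNNMM$n  (last char: 'n')
  sorted[9] = mMnNMNNMM$nNn  (last char: 'n')
  sorted[10] = nNMNNMM$nNnmM  (last char: 'M')
  sorted[11] = nNnmMnNMNNMM$  (last char: '$')
  sorted[12] = nmMnNMNNMM$nN  (last char: 'N')
Last column: MMNNmNnMnnM$N
Original string S is at sorted index 11

Answer: MMNNmNnMnnM$N
11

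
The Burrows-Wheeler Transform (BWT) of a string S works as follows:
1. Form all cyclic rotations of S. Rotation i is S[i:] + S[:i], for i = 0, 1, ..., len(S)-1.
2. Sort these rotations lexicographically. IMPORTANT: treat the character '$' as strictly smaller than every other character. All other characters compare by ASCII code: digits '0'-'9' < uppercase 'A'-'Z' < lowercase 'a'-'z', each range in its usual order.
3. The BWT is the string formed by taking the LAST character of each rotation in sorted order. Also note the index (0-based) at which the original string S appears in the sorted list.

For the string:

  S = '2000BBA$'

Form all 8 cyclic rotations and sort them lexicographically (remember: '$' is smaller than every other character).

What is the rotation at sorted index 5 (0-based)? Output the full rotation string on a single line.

All 8 rotations (rotation i = S[i:]+S[:i]):
  rot[0] = 2000BBA$
  rot[1] = 000BBA$2
  rot[2] = 00BBA$20
  rot[3] = 0BBA$200
  rot[4] = BBA$2000
  rot[5] = BA$2000B
  rot[6] = A$2000BB
  rot[7] = $2000BBA
Sorted (with $ < everything):
  sorted[0] = $2000BBA
  sorted[1] = 000BBA$2
  sorted[2] = 00BBA$20
  sorted[3] = 0BBA$200
  sorted[4] = 2000BBA$
  sorted[5] = A$2000BB
  sorted[6] = BA$2000B
  sorted[7] = BBA$2000
sorted[5] = A$2000BB

Answer: A$2000BB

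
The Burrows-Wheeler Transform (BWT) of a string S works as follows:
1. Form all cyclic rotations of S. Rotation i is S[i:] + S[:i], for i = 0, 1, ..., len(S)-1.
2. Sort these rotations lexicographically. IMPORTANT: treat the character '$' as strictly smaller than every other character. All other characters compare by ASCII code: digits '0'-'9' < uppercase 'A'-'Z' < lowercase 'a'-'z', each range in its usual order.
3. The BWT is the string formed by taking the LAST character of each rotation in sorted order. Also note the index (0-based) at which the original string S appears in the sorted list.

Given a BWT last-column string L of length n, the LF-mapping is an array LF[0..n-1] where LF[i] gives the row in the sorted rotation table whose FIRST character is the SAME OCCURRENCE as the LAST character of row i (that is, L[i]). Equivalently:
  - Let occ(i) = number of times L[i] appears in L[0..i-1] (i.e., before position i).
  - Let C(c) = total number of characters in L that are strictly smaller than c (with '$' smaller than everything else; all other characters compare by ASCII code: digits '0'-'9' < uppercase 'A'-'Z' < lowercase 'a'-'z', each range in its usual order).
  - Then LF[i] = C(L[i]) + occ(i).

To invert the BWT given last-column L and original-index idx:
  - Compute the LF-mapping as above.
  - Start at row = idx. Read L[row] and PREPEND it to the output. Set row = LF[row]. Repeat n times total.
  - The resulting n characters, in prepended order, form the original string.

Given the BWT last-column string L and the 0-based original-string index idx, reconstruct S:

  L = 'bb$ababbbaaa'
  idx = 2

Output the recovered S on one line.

Answer: aabbabbaabb$

Derivation:
LF mapping: 6 7 0 1 8 2 9 10 11 3 4 5
Walk LF starting at row 2, prepending L[row]:
  step 1: row=2, L[2]='$', prepend. Next row=LF[2]=0
  step 2: row=0, L[0]='b', prepend. Next row=LF[0]=6
  step 3: row=6, L[6]='b', prepend. Next row=LF[6]=9
  step 4: row=9, L[9]='a', prepend. Next row=LF[9]=3
  step 5: row=3, L[3]='a', prepend. Next row=LF[3]=1
  step 6: row=1, L[1]='b', prepend. Next row=LF[1]=7
  step 7: row=7, L[7]='b', prepend. Next row=LF[7]=10
  step 8: row=10, L[10]='a', prepend. Next row=LF[10]=4
  step 9: row=4, L[4]='b', prepend. Next row=LF[4]=8
  step 10: row=8, L[8]='b', prepend. Next row=LF[8]=11
  step 11: row=11, L[11]='a', prepend. Next row=LF[11]=5
  step 12: row=5, L[5]='a', prepend. Next row=LF[5]=2
Reversed output: aabbabbaabb$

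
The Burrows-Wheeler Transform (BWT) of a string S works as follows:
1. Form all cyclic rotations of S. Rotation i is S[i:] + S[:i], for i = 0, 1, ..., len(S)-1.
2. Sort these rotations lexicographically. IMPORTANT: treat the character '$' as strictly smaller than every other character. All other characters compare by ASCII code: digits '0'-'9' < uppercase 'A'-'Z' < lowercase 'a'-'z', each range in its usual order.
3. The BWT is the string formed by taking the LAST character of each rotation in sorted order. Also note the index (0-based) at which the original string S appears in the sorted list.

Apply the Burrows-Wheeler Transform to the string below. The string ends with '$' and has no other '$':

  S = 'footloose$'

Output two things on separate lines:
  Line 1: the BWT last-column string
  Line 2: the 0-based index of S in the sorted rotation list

All 10 rotations (rotation i = S[i:]+S[:i]):
  rot[0] = footloose$
  rot[1] = ootloose$f
  rot[2] = otloose$fo
  rot[3] = tloose$foo
  rot[4] = loose$foot
  rot[5] = oose$footl
  rot[6] = ose$footlo
  rot[7] = se$footloo
  rot[8] = e$footloos
  rot[9] = $footloose
Sorted (with $ < everything):
  sorted[0] = $footloose  (last char: 'e')
  sorted[1] = e$footloos  (last char: 's')
  sorted[2] = footloose$  (last char: '$')
  sorted[3] = loose$foot  (last char: 't')
  sorted[4] = oose$footl  (last char: 'l')
  sorted[5] = ootloose$f  (last char: 'f')
  sorted[6] = ose$footlo  (last char: 'o')
  sorted[7] = otloose$fo  (last char: 'o')
  sorted[8] = se$footloo  (last char: 'o')
  sorted[9] = tloose$foo  (last char: 'o')
Last column: es$tlfoooo
Original string S is at sorted index 2

Answer: es$tlfoooo
2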